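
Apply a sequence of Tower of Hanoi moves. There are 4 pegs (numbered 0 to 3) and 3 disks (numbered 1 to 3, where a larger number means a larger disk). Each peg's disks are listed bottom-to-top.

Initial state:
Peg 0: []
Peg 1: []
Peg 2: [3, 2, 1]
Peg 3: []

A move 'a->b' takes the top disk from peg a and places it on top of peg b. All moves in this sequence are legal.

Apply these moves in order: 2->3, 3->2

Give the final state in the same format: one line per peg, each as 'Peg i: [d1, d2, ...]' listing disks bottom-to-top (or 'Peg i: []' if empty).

Answer: Peg 0: []
Peg 1: []
Peg 2: [3, 2, 1]
Peg 3: []

Derivation:
After move 1 (2->3):
Peg 0: []
Peg 1: []
Peg 2: [3, 2]
Peg 3: [1]

After move 2 (3->2):
Peg 0: []
Peg 1: []
Peg 2: [3, 2, 1]
Peg 3: []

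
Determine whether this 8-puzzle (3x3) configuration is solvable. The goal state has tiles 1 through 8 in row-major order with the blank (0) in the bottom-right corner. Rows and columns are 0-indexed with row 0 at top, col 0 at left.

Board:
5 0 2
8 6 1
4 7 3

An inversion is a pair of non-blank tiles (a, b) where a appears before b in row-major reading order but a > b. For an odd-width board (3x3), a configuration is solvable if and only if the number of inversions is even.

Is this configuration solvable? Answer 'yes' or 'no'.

Answer: no

Derivation:
Inversions (pairs i<j in row-major order where tile[i] > tile[j] > 0): 15
15 is odd, so the puzzle is not solvable.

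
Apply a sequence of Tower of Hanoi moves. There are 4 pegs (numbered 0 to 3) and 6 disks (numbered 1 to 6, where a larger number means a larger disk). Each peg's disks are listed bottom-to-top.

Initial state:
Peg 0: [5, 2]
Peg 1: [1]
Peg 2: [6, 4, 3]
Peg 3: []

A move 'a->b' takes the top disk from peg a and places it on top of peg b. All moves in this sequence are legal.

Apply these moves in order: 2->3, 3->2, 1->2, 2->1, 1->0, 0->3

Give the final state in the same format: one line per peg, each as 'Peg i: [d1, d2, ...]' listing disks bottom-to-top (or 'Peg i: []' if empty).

Answer: Peg 0: [5, 2]
Peg 1: []
Peg 2: [6, 4, 3]
Peg 3: [1]

Derivation:
After move 1 (2->3):
Peg 0: [5, 2]
Peg 1: [1]
Peg 2: [6, 4]
Peg 3: [3]

After move 2 (3->2):
Peg 0: [5, 2]
Peg 1: [1]
Peg 2: [6, 4, 3]
Peg 3: []

After move 3 (1->2):
Peg 0: [5, 2]
Peg 1: []
Peg 2: [6, 4, 3, 1]
Peg 3: []

After move 4 (2->1):
Peg 0: [5, 2]
Peg 1: [1]
Peg 2: [6, 4, 3]
Peg 3: []

After move 5 (1->0):
Peg 0: [5, 2, 1]
Peg 1: []
Peg 2: [6, 4, 3]
Peg 3: []

After move 6 (0->3):
Peg 0: [5, 2]
Peg 1: []
Peg 2: [6, 4, 3]
Peg 3: [1]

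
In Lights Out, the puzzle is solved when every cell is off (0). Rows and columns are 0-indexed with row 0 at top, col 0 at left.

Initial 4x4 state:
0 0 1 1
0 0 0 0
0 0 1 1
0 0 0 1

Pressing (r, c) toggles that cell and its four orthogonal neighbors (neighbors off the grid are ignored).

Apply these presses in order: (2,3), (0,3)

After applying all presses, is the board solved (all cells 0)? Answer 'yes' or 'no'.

After press 1 at (2,3):
0 0 1 1
0 0 0 1
0 0 0 0
0 0 0 0

After press 2 at (0,3):
0 0 0 0
0 0 0 0
0 0 0 0
0 0 0 0

Lights still on: 0

Answer: yes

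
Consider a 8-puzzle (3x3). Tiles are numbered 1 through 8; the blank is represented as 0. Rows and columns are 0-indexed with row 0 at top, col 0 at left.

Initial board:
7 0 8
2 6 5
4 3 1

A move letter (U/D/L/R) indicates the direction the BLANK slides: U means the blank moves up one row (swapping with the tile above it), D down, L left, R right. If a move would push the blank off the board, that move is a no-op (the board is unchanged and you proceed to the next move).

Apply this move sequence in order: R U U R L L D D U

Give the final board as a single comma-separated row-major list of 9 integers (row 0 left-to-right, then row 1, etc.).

Answer: 2, 7, 8, 0, 6, 5, 4, 3, 1

Derivation:
After move 1 (R):
7 8 0
2 6 5
4 3 1

After move 2 (U):
7 8 0
2 6 5
4 3 1

After move 3 (U):
7 8 0
2 6 5
4 3 1

After move 4 (R):
7 8 0
2 6 5
4 3 1

After move 5 (L):
7 0 8
2 6 5
4 3 1

After move 6 (L):
0 7 8
2 6 5
4 3 1

After move 7 (D):
2 7 8
0 6 5
4 3 1

After move 8 (D):
2 7 8
4 6 5
0 3 1

After move 9 (U):
2 7 8
0 6 5
4 3 1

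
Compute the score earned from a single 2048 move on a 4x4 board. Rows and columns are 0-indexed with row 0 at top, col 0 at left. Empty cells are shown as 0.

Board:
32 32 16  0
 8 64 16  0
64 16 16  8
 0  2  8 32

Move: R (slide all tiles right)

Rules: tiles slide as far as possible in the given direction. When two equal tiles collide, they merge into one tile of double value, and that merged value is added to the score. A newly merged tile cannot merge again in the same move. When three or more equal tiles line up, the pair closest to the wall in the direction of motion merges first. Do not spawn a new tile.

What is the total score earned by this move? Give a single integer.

Slide right:
row 0: [32, 32, 16, 0] -> [0, 0, 64, 16]  score +64 (running 64)
row 1: [8, 64, 16, 0] -> [0, 8, 64, 16]  score +0 (running 64)
row 2: [64, 16, 16, 8] -> [0, 64, 32, 8]  score +32 (running 96)
row 3: [0, 2, 8, 32] -> [0, 2, 8, 32]  score +0 (running 96)
Board after move:
 0  0 64 16
 0  8 64 16
 0 64 32  8
 0  2  8 32

Answer: 96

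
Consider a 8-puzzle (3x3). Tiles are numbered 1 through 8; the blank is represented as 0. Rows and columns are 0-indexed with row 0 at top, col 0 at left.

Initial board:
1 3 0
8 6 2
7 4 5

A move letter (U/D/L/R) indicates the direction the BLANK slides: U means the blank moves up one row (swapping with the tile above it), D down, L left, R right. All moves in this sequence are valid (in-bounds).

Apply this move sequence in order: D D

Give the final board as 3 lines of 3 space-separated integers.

After move 1 (D):
1 3 2
8 6 0
7 4 5

After move 2 (D):
1 3 2
8 6 5
7 4 0

Answer: 1 3 2
8 6 5
7 4 0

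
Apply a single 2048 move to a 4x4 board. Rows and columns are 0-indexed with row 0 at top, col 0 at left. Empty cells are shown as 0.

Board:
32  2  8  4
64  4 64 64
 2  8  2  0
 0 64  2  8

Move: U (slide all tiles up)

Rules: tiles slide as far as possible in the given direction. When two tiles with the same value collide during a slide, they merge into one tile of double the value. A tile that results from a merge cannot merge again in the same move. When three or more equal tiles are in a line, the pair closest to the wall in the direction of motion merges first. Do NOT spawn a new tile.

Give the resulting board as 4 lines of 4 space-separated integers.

Answer: 32  2  8  4
64  4 64 64
 2  8  4  8
 0 64  0  0

Derivation:
Slide up:
col 0: [32, 64, 2, 0] -> [32, 64, 2, 0]
col 1: [2, 4, 8, 64] -> [2, 4, 8, 64]
col 2: [8, 64, 2, 2] -> [8, 64, 4, 0]
col 3: [4, 64, 0, 8] -> [4, 64, 8, 0]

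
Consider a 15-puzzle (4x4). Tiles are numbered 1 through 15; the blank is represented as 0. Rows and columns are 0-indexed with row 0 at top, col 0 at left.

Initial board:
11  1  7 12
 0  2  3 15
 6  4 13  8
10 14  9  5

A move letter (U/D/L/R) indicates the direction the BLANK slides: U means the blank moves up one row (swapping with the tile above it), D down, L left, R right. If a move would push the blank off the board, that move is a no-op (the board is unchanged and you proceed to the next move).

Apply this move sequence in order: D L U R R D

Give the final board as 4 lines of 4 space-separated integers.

Answer: 11  1  7 12
 2  3 13 15
 6  4  0  8
10 14  9  5

Derivation:
After move 1 (D):
11  1  7 12
 6  2  3 15
 0  4 13  8
10 14  9  5

After move 2 (L):
11  1  7 12
 6  2  3 15
 0  4 13  8
10 14  9  5

After move 3 (U):
11  1  7 12
 0  2  3 15
 6  4 13  8
10 14  9  5

After move 4 (R):
11  1  7 12
 2  0  3 15
 6  4 13  8
10 14  9  5

After move 5 (R):
11  1  7 12
 2  3  0 15
 6  4 13  8
10 14  9  5

After move 6 (D):
11  1  7 12
 2  3 13 15
 6  4  0  8
10 14  9  5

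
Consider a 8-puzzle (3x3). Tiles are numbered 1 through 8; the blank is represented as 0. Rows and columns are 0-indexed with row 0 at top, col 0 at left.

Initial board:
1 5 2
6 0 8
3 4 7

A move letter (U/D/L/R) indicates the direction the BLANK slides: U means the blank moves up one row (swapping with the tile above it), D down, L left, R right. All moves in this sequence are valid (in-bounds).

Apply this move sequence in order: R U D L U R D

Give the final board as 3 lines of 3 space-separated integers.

Answer: 1 2 8
6 5 0
3 4 7

Derivation:
After move 1 (R):
1 5 2
6 8 0
3 4 7

After move 2 (U):
1 5 0
6 8 2
3 4 7

After move 3 (D):
1 5 2
6 8 0
3 4 7

After move 4 (L):
1 5 2
6 0 8
3 4 7

After move 5 (U):
1 0 2
6 5 8
3 4 7

After move 6 (R):
1 2 0
6 5 8
3 4 7

After move 7 (D):
1 2 8
6 5 0
3 4 7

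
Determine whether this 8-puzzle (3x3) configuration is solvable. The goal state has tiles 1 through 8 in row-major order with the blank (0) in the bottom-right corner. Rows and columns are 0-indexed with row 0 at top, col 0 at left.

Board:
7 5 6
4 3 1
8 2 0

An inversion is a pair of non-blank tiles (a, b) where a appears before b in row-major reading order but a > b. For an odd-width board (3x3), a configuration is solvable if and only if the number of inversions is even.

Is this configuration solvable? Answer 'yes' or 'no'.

Answer: yes

Derivation:
Inversions (pairs i<j in row-major order where tile[i] > tile[j] > 0): 20
20 is even, so the puzzle is solvable.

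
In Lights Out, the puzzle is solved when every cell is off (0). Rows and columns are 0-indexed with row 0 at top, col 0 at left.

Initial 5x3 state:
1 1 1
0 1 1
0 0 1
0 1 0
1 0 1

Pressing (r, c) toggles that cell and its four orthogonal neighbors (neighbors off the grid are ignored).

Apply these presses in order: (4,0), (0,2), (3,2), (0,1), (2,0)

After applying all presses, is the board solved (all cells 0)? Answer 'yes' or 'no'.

After press 1 at (4,0):
1 1 1
0 1 1
0 0 1
1 1 0
0 1 1

After press 2 at (0,2):
1 0 0
0 1 0
0 0 1
1 1 0
0 1 1

After press 3 at (3,2):
1 0 0
0 1 0
0 0 0
1 0 1
0 1 0

After press 4 at (0,1):
0 1 1
0 0 0
0 0 0
1 0 1
0 1 0

After press 5 at (2,0):
0 1 1
1 0 0
1 1 0
0 0 1
0 1 0

Lights still on: 7

Answer: no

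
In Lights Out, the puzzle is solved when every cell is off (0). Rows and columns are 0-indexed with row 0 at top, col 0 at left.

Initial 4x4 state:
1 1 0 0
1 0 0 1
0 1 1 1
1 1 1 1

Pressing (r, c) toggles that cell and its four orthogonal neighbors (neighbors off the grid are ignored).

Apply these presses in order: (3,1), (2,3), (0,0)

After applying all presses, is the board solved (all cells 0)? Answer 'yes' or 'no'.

After press 1 at (3,1):
1 1 0 0
1 0 0 1
0 0 1 1
0 0 0 1

After press 2 at (2,3):
1 1 0 0
1 0 0 0
0 0 0 0
0 0 0 0

After press 3 at (0,0):
0 0 0 0
0 0 0 0
0 0 0 0
0 0 0 0

Lights still on: 0

Answer: yes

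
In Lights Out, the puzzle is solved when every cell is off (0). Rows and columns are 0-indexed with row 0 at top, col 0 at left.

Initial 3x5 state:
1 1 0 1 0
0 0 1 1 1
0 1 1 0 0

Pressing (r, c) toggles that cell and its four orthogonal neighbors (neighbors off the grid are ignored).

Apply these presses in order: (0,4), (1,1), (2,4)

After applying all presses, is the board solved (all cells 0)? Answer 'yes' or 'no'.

After press 1 at (0,4):
1 1 0 0 1
0 0 1 1 0
0 1 1 0 0

After press 2 at (1,1):
1 0 0 0 1
1 1 0 1 0
0 0 1 0 0

After press 3 at (2,4):
1 0 0 0 1
1 1 0 1 1
0 0 1 1 1

Lights still on: 9

Answer: no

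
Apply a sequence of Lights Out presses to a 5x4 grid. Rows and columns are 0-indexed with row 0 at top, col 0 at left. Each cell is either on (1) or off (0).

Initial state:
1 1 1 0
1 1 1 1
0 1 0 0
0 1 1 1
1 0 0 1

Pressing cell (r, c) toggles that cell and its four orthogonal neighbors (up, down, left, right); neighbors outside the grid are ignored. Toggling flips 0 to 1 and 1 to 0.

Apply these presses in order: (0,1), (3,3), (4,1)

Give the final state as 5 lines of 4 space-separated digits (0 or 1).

After press 1 at (0,1):
0 0 0 0
1 0 1 1
0 1 0 0
0 1 1 1
1 0 0 1

After press 2 at (3,3):
0 0 0 0
1 0 1 1
0 1 0 1
0 1 0 0
1 0 0 0

After press 3 at (4,1):
0 0 0 0
1 0 1 1
0 1 0 1
0 0 0 0
0 1 1 0

Answer: 0 0 0 0
1 0 1 1
0 1 0 1
0 0 0 0
0 1 1 0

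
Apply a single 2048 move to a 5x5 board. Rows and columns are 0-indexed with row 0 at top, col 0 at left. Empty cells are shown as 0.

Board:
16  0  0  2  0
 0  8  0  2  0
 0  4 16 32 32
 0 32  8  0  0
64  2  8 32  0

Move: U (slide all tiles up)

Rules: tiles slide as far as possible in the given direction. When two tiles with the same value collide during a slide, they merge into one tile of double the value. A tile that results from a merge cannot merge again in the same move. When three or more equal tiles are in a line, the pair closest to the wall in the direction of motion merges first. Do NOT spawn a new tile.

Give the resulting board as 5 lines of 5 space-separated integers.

Slide up:
col 0: [16, 0, 0, 0, 64] -> [16, 64, 0, 0, 0]
col 1: [0, 8, 4, 32, 2] -> [8, 4, 32, 2, 0]
col 2: [0, 0, 16, 8, 8] -> [16, 16, 0, 0, 0]
col 3: [2, 2, 32, 0, 32] -> [4, 64, 0, 0, 0]
col 4: [0, 0, 32, 0, 0] -> [32, 0, 0, 0, 0]

Answer: 16  8 16  4 32
64  4 16 64  0
 0 32  0  0  0
 0  2  0  0  0
 0  0  0  0  0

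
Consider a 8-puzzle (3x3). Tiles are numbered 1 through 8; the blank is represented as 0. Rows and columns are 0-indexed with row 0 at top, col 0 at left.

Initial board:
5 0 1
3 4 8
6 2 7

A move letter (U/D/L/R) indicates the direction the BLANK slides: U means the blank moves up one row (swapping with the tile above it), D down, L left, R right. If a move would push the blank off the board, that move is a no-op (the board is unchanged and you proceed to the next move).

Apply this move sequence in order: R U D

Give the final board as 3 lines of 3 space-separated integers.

After move 1 (R):
5 1 0
3 4 8
6 2 7

After move 2 (U):
5 1 0
3 4 8
6 2 7

After move 3 (D):
5 1 8
3 4 0
6 2 7

Answer: 5 1 8
3 4 0
6 2 7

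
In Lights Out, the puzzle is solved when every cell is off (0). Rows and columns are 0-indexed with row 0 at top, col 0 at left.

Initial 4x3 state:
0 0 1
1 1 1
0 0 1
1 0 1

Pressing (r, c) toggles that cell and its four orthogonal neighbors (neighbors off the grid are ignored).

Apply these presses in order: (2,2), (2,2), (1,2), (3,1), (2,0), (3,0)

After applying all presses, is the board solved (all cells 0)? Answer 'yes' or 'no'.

Answer: yes

Derivation:
After press 1 at (2,2):
0 0 1
1 1 0
0 1 0
1 0 0

After press 2 at (2,2):
0 0 1
1 1 1
0 0 1
1 0 1

After press 3 at (1,2):
0 0 0
1 0 0
0 0 0
1 0 1

After press 4 at (3,1):
0 0 0
1 0 0
0 1 0
0 1 0

After press 5 at (2,0):
0 0 0
0 0 0
1 0 0
1 1 0

After press 6 at (3,0):
0 0 0
0 0 0
0 0 0
0 0 0

Lights still on: 0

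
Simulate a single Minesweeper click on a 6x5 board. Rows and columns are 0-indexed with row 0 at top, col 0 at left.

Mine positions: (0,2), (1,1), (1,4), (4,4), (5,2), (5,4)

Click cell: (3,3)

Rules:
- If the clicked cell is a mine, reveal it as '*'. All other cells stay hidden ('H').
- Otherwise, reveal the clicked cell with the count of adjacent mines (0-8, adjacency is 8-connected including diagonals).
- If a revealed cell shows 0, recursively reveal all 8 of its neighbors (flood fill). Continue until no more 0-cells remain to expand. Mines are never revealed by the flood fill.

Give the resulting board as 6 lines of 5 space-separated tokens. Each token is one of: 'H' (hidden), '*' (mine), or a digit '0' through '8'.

H H H H H
H H H H H
H H H H H
H H H 1 H
H H H H H
H H H H H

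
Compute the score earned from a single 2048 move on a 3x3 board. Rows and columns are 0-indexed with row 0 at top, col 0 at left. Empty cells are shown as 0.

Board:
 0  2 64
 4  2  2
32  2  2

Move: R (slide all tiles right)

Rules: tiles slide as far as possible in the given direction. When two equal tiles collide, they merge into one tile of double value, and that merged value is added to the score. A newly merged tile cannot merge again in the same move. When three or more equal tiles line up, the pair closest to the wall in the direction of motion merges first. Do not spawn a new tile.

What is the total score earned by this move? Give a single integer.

Answer: 8

Derivation:
Slide right:
row 0: [0, 2, 64] -> [0, 2, 64]  score +0 (running 0)
row 1: [4, 2, 2] -> [0, 4, 4]  score +4 (running 4)
row 2: [32, 2, 2] -> [0, 32, 4]  score +4 (running 8)
Board after move:
 0  2 64
 0  4  4
 0 32  4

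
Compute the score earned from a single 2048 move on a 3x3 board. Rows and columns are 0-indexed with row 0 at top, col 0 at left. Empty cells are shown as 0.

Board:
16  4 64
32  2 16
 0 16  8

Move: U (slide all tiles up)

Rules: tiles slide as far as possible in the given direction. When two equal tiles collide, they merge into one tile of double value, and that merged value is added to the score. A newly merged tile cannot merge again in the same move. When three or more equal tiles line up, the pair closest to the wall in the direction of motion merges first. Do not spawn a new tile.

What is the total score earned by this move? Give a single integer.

Answer: 0

Derivation:
Slide up:
col 0: [16, 32, 0] -> [16, 32, 0]  score +0 (running 0)
col 1: [4, 2, 16] -> [4, 2, 16]  score +0 (running 0)
col 2: [64, 16, 8] -> [64, 16, 8]  score +0 (running 0)
Board after move:
16  4 64
32  2 16
 0 16  8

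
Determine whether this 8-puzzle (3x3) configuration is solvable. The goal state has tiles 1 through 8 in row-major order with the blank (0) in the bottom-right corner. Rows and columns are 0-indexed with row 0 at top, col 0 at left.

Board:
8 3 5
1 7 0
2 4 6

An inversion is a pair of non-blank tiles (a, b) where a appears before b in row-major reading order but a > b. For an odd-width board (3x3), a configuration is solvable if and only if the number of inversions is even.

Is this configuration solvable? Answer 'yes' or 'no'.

Inversions (pairs i<j in row-major order where tile[i] > tile[j] > 0): 15
15 is odd, so the puzzle is not solvable.

Answer: no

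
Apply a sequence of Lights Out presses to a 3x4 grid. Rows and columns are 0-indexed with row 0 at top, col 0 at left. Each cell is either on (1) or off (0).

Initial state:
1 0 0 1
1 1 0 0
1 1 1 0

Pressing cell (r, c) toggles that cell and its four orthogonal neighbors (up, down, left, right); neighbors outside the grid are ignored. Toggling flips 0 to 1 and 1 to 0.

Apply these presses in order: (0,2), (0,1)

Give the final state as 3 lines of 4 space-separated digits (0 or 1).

After press 1 at (0,2):
1 1 1 0
1 1 1 0
1 1 1 0

After press 2 at (0,1):
0 0 0 0
1 0 1 0
1 1 1 0

Answer: 0 0 0 0
1 0 1 0
1 1 1 0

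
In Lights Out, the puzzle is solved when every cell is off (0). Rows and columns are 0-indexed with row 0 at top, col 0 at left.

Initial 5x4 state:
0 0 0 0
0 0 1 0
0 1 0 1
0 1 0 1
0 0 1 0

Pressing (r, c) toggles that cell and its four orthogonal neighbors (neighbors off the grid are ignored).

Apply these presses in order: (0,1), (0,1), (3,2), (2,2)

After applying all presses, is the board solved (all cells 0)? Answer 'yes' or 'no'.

After press 1 at (0,1):
1 1 1 0
0 1 1 0
0 1 0 1
0 1 0 1
0 0 1 0

After press 2 at (0,1):
0 0 0 0
0 0 1 0
0 1 0 1
0 1 0 1
0 0 1 0

After press 3 at (3,2):
0 0 0 0
0 0 1 0
0 1 1 1
0 0 1 0
0 0 0 0

After press 4 at (2,2):
0 0 0 0
0 0 0 0
0 0 0 0
0 0 0 0
0 0 0 0

Lights still on: 0

Answer: yes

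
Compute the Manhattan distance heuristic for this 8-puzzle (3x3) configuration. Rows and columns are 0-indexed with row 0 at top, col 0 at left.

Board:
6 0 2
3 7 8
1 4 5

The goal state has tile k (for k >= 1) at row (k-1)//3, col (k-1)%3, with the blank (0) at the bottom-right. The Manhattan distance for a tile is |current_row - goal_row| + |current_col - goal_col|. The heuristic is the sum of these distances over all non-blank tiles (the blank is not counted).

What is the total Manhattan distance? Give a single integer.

Tile 6: at (0,0), goal (1,2), distance |0-1|+|0-2| = 3
Tile 2: at (0,2), goal (0,1), distance |0-0|+|2-1| = 1
Tile 3: at (1,0), goal (0,2), distance |1-0|+|0-2| = 3
Tile 7: at (1,1), goal (2,0), distance |1-2|+|1-0| = 2
Tile 8: at (1,2), goal (2,1), distance |1-2|+|2-1| = 2
Tile 1: at (2,0), goal (0,0), distance |2-0|+|0-0| = 2
Tile 4: at (2,1), goal (1,0), distance |2-1|+|1-0| = 2
Tile 5: at (2,2), goal (1,1), distance |2-1|+|2-1| = 2
Sum: 3 + 1 + 3 + 2 + 2 + 2 + 2 + 2 = 17

Answer: 17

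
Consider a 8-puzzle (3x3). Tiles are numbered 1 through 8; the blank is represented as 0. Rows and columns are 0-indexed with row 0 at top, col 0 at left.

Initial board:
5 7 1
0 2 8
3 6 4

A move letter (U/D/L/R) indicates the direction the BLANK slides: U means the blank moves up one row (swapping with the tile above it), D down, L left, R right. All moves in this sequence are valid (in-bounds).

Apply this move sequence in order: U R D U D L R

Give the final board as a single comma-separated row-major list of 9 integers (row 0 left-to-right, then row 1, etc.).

After move 1 (U):
0 7 1
5 2 8
3 6 4

After move 2 (R):
7 0 1
5 2 8
3 6 4

After move 3 (D):
7 2 1
5 0 8
3 6 4

After move 4 (U):
7 0 1
5 2 8
3 6 4

After move 5 (D):
7 2 1
5 0 8
3 6 4

After move 6 (L):
7 2 1
0 5 8
3 6 4

After move 7 (R):
7 2 1
5 0 8
3 6 4

Answer: 7, 2, 1, 5, 0, 8, 3, 6, 4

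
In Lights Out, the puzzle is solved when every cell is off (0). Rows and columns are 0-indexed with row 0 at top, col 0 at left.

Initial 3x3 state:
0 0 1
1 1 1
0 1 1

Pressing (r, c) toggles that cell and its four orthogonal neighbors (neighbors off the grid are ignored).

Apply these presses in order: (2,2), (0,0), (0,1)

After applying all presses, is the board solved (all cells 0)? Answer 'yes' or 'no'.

Answer: yes

Derivation:
After press 1 at (2,2):
0 0 1
1 1 0
0 0 0

After press 2 at (0,0):
1 1 1
0 1 0
0 0 0

After press 3 at (0,1):
0 0 0
0 0 0
0 0 0

Lights still on: 0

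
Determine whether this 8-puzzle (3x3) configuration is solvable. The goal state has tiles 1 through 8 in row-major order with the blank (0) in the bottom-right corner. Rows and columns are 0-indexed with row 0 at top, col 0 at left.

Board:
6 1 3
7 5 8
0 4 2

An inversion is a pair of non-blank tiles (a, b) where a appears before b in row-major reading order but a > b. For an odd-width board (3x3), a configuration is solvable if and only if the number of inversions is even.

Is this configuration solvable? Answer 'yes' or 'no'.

Inversions (pairs i<j in row-major order where tile[i] > tile[j] > 0): 14
14 is even, so the puzzle is solvable.

Answer: yes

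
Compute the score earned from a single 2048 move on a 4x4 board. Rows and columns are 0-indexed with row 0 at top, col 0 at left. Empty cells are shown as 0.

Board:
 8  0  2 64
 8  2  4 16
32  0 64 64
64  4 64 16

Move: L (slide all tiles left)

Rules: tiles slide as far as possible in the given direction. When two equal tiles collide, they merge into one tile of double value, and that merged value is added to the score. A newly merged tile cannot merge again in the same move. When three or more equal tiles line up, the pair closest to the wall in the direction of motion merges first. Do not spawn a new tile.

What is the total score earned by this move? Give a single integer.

Answer: 128

Derivation:
Slide left:
row 0: [8, 0, 2, 64] -> [8, 2, 64, 0]  score +0 (running 0)
row 1: [8, 2, 4, 16] -> [8, 2, 4, 16]  score +0 (running 0)
row 2: [32, 0, 64, 64] -> [32, 128, 0, 0]  score +128 (running 128)
row 3: [64, 4, 64, 16] -> [64, 4, 64, 16]  score +0 (running 128)
Board after move:
  8   2  64   0
  8   2   4  16
 32 128   0   0
 64   4  64  16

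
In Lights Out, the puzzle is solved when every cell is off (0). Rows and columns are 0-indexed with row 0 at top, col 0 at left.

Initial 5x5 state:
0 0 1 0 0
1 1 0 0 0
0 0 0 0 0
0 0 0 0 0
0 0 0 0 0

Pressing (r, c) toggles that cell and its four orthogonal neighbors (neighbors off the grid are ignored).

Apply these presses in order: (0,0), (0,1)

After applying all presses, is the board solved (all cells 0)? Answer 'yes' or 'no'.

Answer: yes

Derivation:
After press 1 at (0,0):
1 1 1 0 0
0 1 0 0 0
0 0 0 0 0
0 0 0 0 0
0 0 0 0 0

After press 2 at (0,1):
0 0 0 0 0
0 0 0 0 0
0 0 0 0 0
0 0 0 0 0
0 0 0 0 0

Lights still on: 0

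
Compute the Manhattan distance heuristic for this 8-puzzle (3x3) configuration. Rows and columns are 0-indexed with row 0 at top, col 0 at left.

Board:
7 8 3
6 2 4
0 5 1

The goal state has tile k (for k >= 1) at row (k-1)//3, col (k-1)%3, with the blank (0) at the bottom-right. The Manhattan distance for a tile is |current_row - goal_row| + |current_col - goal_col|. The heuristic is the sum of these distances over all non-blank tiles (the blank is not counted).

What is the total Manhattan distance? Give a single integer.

Answer: 14

Derivation:
Tile 7: (0,0)->(2,0) = 2
Tile 8: (0,1)->(2,1) = 2
Tile 3: (0,2)->(0,2) = 0
Tile 6: (1,0)->(1,2) = 2
Tile 2: (1,1)->(0,1) = 1
Tile 4: (1,2)->(1,0) = 2
Tile 5: (2,1)->(1,1) = 1
Tile 1: (2,2)->(0,0) = 4
Sum: 2 + 2 + 0 + 2 + 1 + 2 + 1 + 4 = 14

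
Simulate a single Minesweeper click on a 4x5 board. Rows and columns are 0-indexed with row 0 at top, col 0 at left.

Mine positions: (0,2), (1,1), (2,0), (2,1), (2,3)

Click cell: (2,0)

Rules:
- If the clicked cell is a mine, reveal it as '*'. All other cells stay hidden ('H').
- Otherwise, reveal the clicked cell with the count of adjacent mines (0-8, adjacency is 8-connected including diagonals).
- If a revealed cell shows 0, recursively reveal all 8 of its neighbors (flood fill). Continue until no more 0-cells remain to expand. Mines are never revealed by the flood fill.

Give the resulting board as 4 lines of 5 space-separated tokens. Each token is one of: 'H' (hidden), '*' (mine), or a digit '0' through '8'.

H H H H H
H H H H H
* H H H H
H H H H H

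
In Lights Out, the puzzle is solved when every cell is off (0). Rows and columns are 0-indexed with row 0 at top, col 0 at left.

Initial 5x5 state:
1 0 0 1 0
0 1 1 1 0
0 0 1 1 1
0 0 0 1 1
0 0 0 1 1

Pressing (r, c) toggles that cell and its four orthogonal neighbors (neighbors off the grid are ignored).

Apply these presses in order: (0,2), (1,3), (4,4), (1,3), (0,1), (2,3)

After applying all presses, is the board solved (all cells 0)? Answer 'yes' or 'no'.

After press 1 at (0,2):
1 1 1 0 0
0 1 0 1 0
0 0 1 1 1
0 0 0 1 1
0 0 0 1 1

After press 2 at (1,3):
1 1 1 1 0
0 1 1 0 1
0 0 1 0 1
0 0 0 1 1
0 0 0 1 1

After press 3 at (4,4):
1 1 1 1 0
0 1 1 0 1
0 0 1 0 1
0 0 0 1 0
0 0 0 0 0

After press 4 at (1,3):
1 1 1 0 0
0 1 0 1 0
0 0 1 1 1
0 0 0 1 0
0 0 0 0 0

After press 5 at (0,1):
0 0 0 0 0
0 0 0 1 0
0 0 1 1 1
0 0 0 1 0
0 0 0 0 0

After press 6 at (2,3):
0 0 0 0 0
0 0 0 0 0
0 0 0 0 0
0 0 0 0 0
0 0 0 0 0

Lights still on: 0

Answer: yes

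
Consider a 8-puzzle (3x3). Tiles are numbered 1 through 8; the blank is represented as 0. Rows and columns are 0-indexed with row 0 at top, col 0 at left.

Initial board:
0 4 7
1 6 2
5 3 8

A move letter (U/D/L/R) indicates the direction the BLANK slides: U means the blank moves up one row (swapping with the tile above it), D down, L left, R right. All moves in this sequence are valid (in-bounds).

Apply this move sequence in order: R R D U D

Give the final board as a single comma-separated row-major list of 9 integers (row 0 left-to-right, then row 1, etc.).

Answer: 4, 7, 2, 1, 6, 0, 5, 3, 8

Derivation:
After move 1 (R):
4 0 7
1 6 2
5 3 8

After move 2 (R):
4 7 0
1 6 2
5 3 8

After move 3 (D):
4 7 2
1 6 0
5 3 8

After move 4 (U):
4 7 0
1 6 2
5 3 8

After move 5 (D):
4 7 2
1 6 0
5 3 8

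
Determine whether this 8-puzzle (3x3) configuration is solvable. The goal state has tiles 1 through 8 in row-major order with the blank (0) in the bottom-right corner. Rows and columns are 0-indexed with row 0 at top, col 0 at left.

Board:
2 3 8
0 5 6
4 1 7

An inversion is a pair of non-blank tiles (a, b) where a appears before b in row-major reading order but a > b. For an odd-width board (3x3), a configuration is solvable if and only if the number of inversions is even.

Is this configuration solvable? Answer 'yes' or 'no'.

Answer: yes

Derivation:
Inversions (pairs i<j in row-major order where tile[i] > tile[j] > 0): 12
12 is even, so the puzzle is solvable.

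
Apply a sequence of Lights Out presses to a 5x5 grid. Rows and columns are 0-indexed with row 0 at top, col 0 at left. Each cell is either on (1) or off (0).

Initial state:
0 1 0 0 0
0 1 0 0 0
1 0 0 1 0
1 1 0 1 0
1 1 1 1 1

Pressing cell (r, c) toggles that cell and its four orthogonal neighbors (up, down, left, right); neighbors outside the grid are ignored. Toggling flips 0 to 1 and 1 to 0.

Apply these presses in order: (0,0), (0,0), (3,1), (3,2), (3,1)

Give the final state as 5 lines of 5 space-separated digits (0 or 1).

Answer: 0 1 0 0 0
0 1 0 0 0
1 0 1 1 0
1 0 1 0 0
1 1 0 1 1

Derivation:
After press 1 at (0,0):
1 0 0 0 0
1 1 0 0 0
1 0 0 1 0
1 1 0 1 0
1 1 1 1 1

After press 2 at (0,0):
0 1 0 0 0
0 1 0 0 0
1 0 0 1 0
1 1 0 1 0
1 1 1 1 1

After press 3 at (3,1):
0 1 0 0 0
0 1 0 0 0
1 1 0 1 0
0 0 1 1 0
1 0 1 1 1

After press 4 at (3,2):
0 1 0 0 0
0 1 0 0 0
1 1 1 1 0
0 1 0 0 0
1 0 0 1 1

After press 5 at (3,1):
0 1 0 0 0
0 1 0 0 0
1 0 1 1 0
1 0 1 0 0
1 1 0 1 1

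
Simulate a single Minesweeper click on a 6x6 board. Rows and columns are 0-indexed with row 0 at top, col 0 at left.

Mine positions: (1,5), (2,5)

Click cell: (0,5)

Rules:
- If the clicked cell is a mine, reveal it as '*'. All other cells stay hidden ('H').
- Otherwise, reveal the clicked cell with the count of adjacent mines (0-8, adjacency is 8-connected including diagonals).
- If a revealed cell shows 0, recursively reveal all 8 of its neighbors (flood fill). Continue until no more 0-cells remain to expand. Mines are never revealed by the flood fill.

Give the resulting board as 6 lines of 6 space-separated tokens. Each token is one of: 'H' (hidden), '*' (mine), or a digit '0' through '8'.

H H H H H 1
H H H H H H
H H H H H H
H H H H H H
H H H H H H
H H H H H H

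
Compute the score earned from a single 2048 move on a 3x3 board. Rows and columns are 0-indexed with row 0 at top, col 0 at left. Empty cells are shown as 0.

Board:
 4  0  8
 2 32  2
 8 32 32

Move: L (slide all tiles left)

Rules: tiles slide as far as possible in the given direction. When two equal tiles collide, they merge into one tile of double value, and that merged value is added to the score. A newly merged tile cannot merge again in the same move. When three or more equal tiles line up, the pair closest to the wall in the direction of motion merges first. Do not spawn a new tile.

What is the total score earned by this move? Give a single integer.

Answer: 64

Derivation:
Slide left:
row 0: [4, 0, 8] -> [4, 8, 0]  score +0 (running 0)
row 1: [2, 32, 2] -> [2, 32, 2]  score +0 (running 0)
row 2: [8, 32, 32] -> [8, 64, 0]  score +64 (running 64)
Board after move:
 4  8  0
 2 32  2
 8 64  0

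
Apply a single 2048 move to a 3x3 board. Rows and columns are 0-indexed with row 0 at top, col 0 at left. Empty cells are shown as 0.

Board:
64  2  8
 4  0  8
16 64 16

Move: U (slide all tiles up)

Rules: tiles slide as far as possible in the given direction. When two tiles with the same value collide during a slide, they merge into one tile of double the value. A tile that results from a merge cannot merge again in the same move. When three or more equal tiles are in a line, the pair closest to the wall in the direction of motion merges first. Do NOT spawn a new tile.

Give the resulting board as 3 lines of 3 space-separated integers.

Answer: 64  2 16
 4 64 16
16  0  0

Derivation:
Slide up:
col 0: [64, 4, 16] -> [64, 4, 16]
col 1: [2, 0, 64] -> [2, 64, 0]
col 2: [8, 8, 16] -> [16, 16, 0]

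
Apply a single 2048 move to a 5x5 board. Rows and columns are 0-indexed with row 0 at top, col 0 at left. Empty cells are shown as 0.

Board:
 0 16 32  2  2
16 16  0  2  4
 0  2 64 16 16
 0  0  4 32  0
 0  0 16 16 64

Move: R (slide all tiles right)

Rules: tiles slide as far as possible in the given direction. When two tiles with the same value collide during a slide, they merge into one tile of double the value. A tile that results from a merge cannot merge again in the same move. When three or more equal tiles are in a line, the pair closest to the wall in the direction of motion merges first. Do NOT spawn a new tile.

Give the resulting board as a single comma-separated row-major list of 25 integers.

Slide right:
row 0: [0, 16, 32, 2, 2] -> [0, 0, 16, 32, 4]
row 1: [16, 16, 0, 2, 4] -> [0, 0, 32, 2, 4]
row 2: [0, 2, 64, 16, 16] -> [0, 0, 2, 64, 32]
row 3: [0, 0, 4, 32, 0] -> [0, 0, 0, 4, 32]
row 4: [0, 0, 16, 16, 64] -> [0, 0, 0, 32, 64]

Answer: 0, 0, 16, 32, 4, 0, 0, 32, 2, 4, 0, 0, 2, 64, 32, 0, 0, 0, 4, 32, 0, 0, 0, 32, 64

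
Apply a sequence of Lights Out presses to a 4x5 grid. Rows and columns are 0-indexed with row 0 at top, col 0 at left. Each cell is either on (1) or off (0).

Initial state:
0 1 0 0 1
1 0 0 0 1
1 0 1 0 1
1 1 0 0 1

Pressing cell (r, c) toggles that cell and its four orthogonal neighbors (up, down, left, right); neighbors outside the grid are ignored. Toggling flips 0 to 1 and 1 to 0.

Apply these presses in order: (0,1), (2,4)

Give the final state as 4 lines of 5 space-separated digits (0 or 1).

After press 1 at (0,1):
1 0 1 0 1
1 1 0 0 1
1 0 1 0 1
1 1 0 0 1

After press 2 at (2,4):
1 0 1 0 1
1 1 0 0 0
1 0 1 1 0
1 1 0 0 0

Answer: 1 0 1 0 1
1 1 0 0 0
1 0 1 1 0
1 1 0 0 0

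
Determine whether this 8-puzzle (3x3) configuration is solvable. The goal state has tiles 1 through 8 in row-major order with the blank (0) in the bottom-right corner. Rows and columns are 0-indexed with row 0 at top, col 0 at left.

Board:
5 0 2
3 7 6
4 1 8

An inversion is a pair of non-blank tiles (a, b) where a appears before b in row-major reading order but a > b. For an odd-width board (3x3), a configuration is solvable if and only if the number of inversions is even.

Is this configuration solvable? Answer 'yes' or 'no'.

Inversions (pairs i<j in row-major order where tile[i] > tile[j] > 0): 12
12 is even, so the puzzle is solvable.

Answer: yes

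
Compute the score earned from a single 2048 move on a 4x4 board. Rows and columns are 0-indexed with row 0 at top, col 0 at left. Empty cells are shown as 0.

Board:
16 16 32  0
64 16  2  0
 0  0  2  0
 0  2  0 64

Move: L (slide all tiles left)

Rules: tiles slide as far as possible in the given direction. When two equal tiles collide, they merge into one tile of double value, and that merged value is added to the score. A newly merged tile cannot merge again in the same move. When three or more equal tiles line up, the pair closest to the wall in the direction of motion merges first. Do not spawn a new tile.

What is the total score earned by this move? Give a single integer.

Answer: 32

Derivation:
Slide left:
row 0: [16, 16, 32, 0] -> [32, 32, 0, 0]  score +32 (running 32)
row 1: [64, 16, 2, 0] -> [64, 16, 2, 0]  score +0 (running 32)
row 2: [0, 0, 2, 0] -> [2, 0, 0, 0]  score +0 (running 32)
row 3: [0, 2, 0, 64] -> [2, 64, 0, 0]  score +0 (running 32)
Board after move:
32 32  0  0
64 16  2  0
 2  0  0  0
 2 64  0  0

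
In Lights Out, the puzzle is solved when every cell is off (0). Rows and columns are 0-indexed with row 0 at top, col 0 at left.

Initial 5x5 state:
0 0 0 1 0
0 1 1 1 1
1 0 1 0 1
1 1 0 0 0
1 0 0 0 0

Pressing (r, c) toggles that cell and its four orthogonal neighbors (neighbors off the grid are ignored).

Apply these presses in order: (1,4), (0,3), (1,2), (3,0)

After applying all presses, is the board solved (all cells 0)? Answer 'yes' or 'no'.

Answer: yes

Derivation:
After press 1 at (1,4):
0 0 0 1 1
0 1 1 0 0
1 0 1 0 0
1 1 0 0 0
1 0 0 0 0

After press 2 at (0,3):
0 0 1 0 0
0 1 1 1 0
1 0 1 0 0
1 1 0 0 0
1 0 0 0 0

After press 3 at (1,2):
0 0 0 0 0
0 0 0 0 0
1 0 0 0 0
1 1 0 0 0
1 0 0 0 0

After press 4 at (3,0):
0 0 0 0 0
0 0 0 0 0
0 0 0 0 0
0 0 0 0 0
0 0 0 0 0

Lights still on: 0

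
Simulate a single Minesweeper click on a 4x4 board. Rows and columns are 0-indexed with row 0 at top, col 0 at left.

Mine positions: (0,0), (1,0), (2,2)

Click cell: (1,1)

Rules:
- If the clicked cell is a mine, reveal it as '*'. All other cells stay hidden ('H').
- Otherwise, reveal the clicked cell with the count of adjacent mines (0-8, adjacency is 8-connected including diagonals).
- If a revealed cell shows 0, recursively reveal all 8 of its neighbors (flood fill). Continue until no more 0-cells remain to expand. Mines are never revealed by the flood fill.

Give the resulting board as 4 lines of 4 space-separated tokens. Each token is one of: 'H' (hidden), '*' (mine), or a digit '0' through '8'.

H H H H
H 3 H H
H H H H
H H H H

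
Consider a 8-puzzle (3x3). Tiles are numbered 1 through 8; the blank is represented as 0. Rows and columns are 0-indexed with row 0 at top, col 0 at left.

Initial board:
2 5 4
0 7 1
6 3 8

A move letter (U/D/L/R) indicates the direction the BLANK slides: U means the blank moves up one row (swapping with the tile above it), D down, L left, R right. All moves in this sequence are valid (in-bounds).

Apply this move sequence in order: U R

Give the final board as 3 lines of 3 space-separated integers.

Answer: 5 0 4
2 7 1
6 3 8

Derivation:
After move 1 (U):
0 5 4
2 7 1
6 3 8

After move 2 (R):
5 0 4
2 7 1
6 3 8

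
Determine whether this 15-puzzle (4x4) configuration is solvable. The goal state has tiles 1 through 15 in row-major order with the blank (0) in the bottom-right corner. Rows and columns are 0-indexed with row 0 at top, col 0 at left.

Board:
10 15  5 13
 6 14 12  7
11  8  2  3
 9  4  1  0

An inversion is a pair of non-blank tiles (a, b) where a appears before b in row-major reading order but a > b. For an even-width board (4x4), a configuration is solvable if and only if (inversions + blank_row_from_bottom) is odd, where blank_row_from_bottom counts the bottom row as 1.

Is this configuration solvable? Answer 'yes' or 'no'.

Inversions: 76
Blank is in row 3 (0-indexed from top), which is row 1 counting from the bottom (bottom = 1).
76 + 1 = 77, which is odd, so the puzzle is solvable.

Answer: yes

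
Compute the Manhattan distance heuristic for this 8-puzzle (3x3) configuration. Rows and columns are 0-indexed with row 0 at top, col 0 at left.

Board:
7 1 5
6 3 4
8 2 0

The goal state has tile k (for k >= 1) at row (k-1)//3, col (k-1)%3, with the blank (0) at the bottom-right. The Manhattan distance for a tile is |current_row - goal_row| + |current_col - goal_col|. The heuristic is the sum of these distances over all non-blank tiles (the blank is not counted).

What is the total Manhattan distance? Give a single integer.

Answer: 14

Derivation:
Tile 7: (0,0)->(2,0) = 2
Tile 1: (0,1)->(0,0) = 1
Tile 5: (0,2)->(1,1) = 2
Tile 6: (1,0)->(1,2) = 2
Tile 3: (1,1)->(0,2) = 2
Tile 4: (1,2)->(1,0) = 2
Tile 8: (2,0)->(2,1) = 1
Tile 2: (2,1)->(0,1) = 2
Sum: 2 + 1 + 2 + 2 + 2 + 2 + 1 + 2 = 14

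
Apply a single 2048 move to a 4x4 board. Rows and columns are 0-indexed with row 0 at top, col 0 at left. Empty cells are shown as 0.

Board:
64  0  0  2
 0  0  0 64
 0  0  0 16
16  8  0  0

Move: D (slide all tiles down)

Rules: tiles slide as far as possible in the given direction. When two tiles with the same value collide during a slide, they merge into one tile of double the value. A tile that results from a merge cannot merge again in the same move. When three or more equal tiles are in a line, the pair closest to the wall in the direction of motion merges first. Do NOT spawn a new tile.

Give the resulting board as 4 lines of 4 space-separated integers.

Slide down:
col 0: [64, 0, 0, 16] -> [0, 0, 64, 16]
col 1: [0, 0, 0, 8] -> [0, 0, 0, 8]
col 2: [0, 0, 0, 0] -> [0, 0, 0, 0]
col 3: [2, 64, 16, 0] -> [0, 2, 64, 16]

Answer:  0  0  0  0
 0  0  0  2
64  0  0 64
16  8  0 16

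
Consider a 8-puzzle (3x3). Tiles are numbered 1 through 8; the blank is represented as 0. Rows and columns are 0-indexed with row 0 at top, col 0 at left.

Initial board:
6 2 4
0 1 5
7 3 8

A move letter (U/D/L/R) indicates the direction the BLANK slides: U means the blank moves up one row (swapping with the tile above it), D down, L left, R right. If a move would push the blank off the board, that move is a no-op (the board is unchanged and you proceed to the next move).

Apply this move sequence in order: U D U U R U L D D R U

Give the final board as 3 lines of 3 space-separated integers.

Answer: 6 2 4
7 0 5
3 1 8

Derivation:
After move 1 (U):
0 2 4
6 1 5
7 3 8

After move 2 (D):
6 2 4
0 1 5
7 3 8

After move 3 (U):
0 2 4
6 1 5
7 3 8

After move 4 (U):
0 2 4
6 1 5
7 3 8

After move 5 (R):
2 0 4
6 1 5
7 3 8

After move 6 (U):
2 0 4
6 1 5
7 3 8

After move 7 (L):
0 2 4
6 1 5
7 3 8

After move 8 (D):
6 2 4
0 1 5
7 3 8

After move 9 (D):
6 2 4
7 1 5
0 3 8

After move 10 (R):
6 2 4
7 1 5
3 0 8

After move 11 (U):
6 2 4
7 0 5
3 1 8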